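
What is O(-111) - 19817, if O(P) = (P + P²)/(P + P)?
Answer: -19872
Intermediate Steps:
O(P) = (P + P²)/(2*P) (O(P) = (P + P²)/((2*P)) = (P + P²)*(1/(2*P)) = (P + P²)/(2*P))
O(-111) - 19817 = (½ + (½)*(-111)) - 19817 = (½ - 111/2) - 19817 = -55 - 19817 = -19872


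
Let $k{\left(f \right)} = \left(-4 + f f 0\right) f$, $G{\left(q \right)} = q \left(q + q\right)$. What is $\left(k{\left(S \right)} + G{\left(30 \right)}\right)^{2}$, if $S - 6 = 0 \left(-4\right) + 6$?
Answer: $3069504$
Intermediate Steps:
$G{\left(q \right)} = 2 q^{2}$ ($G{\left(q \right)} = q 2 q = 2 q^{2}$)
$S = 12$ ($S = 6 + \left(0 \left(-4\right) + 6\right) = 6 + \left(0 + 6\right) = 6 + 6 = 12$)
$k{\left(f \right)} = - 4 f$ ($k{\left(f \right)} = \left(-4 + f^{2} \cdot 0\right) f = \left(-4 + 0\right) f = - 4 f$)
$\left(k{\left(S \right)} + G{\left(30 \right)}\right)^{2} = \left(\left(-4\right) 12 + 2 \cdot 30^{2}\right)^{2} = \left(-48 + 2 \cdot 900\right)^{2} = \left(-48 + 1800\right)^{2} = 1752^{2} = 3069504$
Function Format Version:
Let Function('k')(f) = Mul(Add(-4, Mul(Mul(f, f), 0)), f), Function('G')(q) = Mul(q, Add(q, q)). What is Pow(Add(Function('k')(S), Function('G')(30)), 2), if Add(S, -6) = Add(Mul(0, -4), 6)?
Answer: 3069504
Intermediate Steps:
Function('G')(q) = Mul(2, Pow(q, 2)) (Function('G')(q) = Mul(q, Mul(2, q)) = Mul(2, Pow(q, 2)))
S = 12 (S = Add(6, Add(Mul(0, -4), 6)) = Add(6, Add(0, 6)) = Add(6, 6) = 12)
Function('k')(f) = Mul(-4, f) (Function('k')(f) = Mul(Add(-4, Mul(Pow(f, 2), 0)), f) = Mul(Add(-4, 0), f) = Mul(-4, f))
Pow(Add(Function('k')(S), Function('G')(30)), 2) = Pow(Add(Mul(-4, 12), Mul(2, Pow(30, 2))), 2) = Pow(Add(-48, Mul(2, 900)), 2) = Pow(Add(-48, 1800), 2) = Pow(1752, 2) = 3069504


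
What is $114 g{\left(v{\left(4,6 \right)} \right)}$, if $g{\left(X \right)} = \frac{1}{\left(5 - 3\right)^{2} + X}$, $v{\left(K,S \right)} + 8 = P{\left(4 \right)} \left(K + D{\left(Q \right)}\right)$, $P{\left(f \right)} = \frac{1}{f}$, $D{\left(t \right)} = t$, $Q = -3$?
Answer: $- \frac{152}{5} \approx -30.4$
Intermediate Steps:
$v{\left(K,S \right)} = - \frac{35}{4} + \frac{K}{4}$ ($v{\left(K,S \right)} = -8 + \frac{K - 3}{4} = -8 + \frac{-3 + K}{4} = -8 + \left(- \frac{3}{4} + \frac{K}{4}\right) = - \frac{35}{4} + \frac{K}{4}$)
$g{\left(X \right)} = \frac{1}{4 + X}$ ($g{\left(X \right)} = \frac{1}{2^{2} + X} = \frac{1}{4 + X}$)
$114 g{\left(v{\left(4,6 \right)} \right)} = \frac{114}{4 + \left(- \frac{35}{4} + \frac{1}{4} \cdot 4\right)} = \frac{114}{4 + \left(- \frac{35}{4} + 1\right)} = \frac{114}{4 - \frac{31}{4}} = \frac{114}{- \frac{15}{4}} = 114 \left(- \frac{4}{15}\right) = - \frac{152}{5}$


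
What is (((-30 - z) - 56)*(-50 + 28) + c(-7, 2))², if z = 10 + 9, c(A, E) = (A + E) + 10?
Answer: 5359225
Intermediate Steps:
c(A, E) = 10 + A + E
z = 19
(((-30 - z) - 56)*(-50 + 28) + c(-7, 2))² = (((-30 - 1*19) - 56)*(-50 + 28) + (10 - 7 + 2))² = (((-30 - 19) - 56)*(-22) + 5)² = ((-49 - 56)*(-22) + 5)² = (-105*(-22) + 5)² = (2310 + 5)² = 2315² = 5359225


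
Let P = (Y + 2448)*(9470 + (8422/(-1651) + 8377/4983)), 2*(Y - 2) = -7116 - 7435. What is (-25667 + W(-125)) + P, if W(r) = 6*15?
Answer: -250683196956981/5484622 ≈ -4.5707e+7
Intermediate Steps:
W(r) = 90
Y = -14547/2 (Y = 2 + (-7116 - 7435)/2 = 2 + (½)*(-14551) = 2 - 14551/2 = -14547/2 ≈ -7273.5)
P = -250542916780087/5484622 (P = (-14547/2 + 2448)*(9470 + (8422/(-1651) + 8377/4983)) = -9651*(9470 + (8422*(-1/1651) + 8377*(1/4983)))/2 = -9651*(9470 + (-8422/1651 + 8377/4983))/2 = -9651*(9470 - 28136399/8226933)/2 = -9651/2*77880919111/8226933 = -250542916780087/5484622 ≈ -4.5681e+7)
(-25667 + W(-125)) + P = (-25667 + 90) - 250542916780087/5484622 = -25577 - 250542916780087/5484622 = -250683196956981/5484622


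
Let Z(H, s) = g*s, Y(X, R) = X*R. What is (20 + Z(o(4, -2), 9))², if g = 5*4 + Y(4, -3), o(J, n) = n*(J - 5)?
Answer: 8464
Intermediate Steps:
Y(X, R) = R*X
o(J, n) = n*(-5 + J)
g = 8 (g = 5*4 - 3*4 = 20 - 12 = 8)
Z(H, s) = 8*s
(20 + Z(o(4, -2), 9))² = (20 + 8*9)² = (20 + 72)² = 92² = 8464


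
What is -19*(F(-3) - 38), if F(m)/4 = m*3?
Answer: 1406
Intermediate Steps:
F(m) = 12*m (F(m) = 4*(m*3) = 4*(3*m) = 12*m)
-19*(F(-3) - 38) = -19*(12*(-3) - 38) = -19*(-36 - 38) = -19*(-74) = 1406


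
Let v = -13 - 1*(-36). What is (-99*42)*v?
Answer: -95634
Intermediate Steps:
v = 23 (v = -13 + 36 = 23)
(-99*42)*v = -99*42*23 = -4158*23 = -95634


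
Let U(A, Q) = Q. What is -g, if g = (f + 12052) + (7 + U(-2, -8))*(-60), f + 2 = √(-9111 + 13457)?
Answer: -12110 - √4346 ≈ -12176.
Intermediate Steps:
f = -2 + √4346 (f = -2 + √(-9111 + 13457) = -2 + √4346 ≈ 63.924)
g = 12110 + √4346 (g = ((-2 + √4346) + 12052) + (7 - 8)*(-60) = (12050 + √4346) - 1*(-60) = (12050 + √4346) + 60 = 12110 + √4346 ≈ 12176.)
-g = -(12110 + √4346) = -12110 - √4346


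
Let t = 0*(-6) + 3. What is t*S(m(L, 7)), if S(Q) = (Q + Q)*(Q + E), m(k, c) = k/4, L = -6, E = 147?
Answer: -2619/2 ≈ -1309.5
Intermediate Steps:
t = 3 (t = 0 + 3 = 3)
m(k, c) = k/4 (m(k, c) = k*(1/4) = k/4)
S(Q) = 2*Q*(147 + Q) (S(Q) = (Q + Q)*(Q + 147) = (2*Q)*(147 + Q) = 2*Q*(147 + Q))
t*S(m(L, 7)) = 3*(2*((1/4)*(-6))*(147 + (1/4)*(-6))) = 3*(2*(-3/2)*(147 - 3/2)) = 3*(2*(-3/2)*(291/2)) = 3*(-873/2) = -2619/2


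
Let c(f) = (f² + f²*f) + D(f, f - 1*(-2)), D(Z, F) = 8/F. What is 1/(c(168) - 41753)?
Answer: 85/401888759 ≈ 2.1150e-7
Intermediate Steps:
c(f) = f² + f³ + 8/(2 + f) (c(f) = (f² + f²*f) + 8/(f - 1*(-2)) = (f² + f³) + 8/(f + 2) = (f² + f³) + 8/(2 + f) = f² + f³ + 8/(2 + f))
1/(c(168) - 41753) = 1/((8 + 168²*(1 + 168)*(2 + 168))/(2 + 168) - 41753) = 1/((8 + 28224*169*170)/170 - 41753) = 1/((8 + 810875520)/170 - 41753) = 1/((1/170)*810875528 - 41753) = 1/(405437764/85 - 41753) = 1/(401888759/85) = 85/401888759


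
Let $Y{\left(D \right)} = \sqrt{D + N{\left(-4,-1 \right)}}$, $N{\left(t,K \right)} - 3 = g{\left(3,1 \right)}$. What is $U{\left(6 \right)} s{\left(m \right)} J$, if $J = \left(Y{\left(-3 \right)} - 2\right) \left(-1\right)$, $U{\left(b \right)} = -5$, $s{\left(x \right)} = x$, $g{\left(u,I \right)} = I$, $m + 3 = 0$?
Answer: $15$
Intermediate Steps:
$m = -3$ ($m = -3 + 0 = -3$)
$N{\left(t,K \right)} = 4$ ($N{\left(t,K \right)} = 3 + 1 = 4$)
$Y{\left(D \right)} = \sqrt{4 + D}$ ($Y{\left(D \right)} = \sqrt{D + 4} = \sqrt{4 + D}$)
$J = 1$ ($J = \left(\sqrt{4 - 3} - 2\right) \left(-1\right) = \left(\sqrt{1} - 2\right) \left(-1\right) = \left(1 - 2\right) \left(-1\right) = \left(-1\right) \left(-1\right) = 1$)
$U{\left(6 \right)} s{\left(m \right)} J = \left(-5\right) \left(-3\right) 1 = 15 \cdot 1 = 15$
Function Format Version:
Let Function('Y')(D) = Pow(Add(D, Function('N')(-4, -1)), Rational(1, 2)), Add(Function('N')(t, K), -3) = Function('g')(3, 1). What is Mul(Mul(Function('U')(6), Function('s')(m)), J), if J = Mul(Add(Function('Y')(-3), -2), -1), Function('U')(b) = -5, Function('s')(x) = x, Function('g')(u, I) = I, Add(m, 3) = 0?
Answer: 15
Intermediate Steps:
m = -3 (m = Add(-3, 0) = -3)
Function('N')(t, K) = 4 (Function('N')(t, K) = Add(3, 1) = 4)
Function('Y')(D) = Pow(Add(4, D), Rational(1, 2)) (Function('Y')(D) = Pow(Add(D, 4), Rational(1, 2)) = Pow(Add(4, D), Rational(1, 2)))
J = 1 (J = Mul(Add(Pow(Add(4, -3), Rational(1, 2)), -2), -1) = Mul(Add(Pow(1, Rational(1, 2)), -2), -1) = Mul(Add(1, -2), -1) = Mul(-1, -1) = 1)
Mul(Mul(Function('U')(6), Function('s')(m)), J) = Mul(Mul(-5, -3), 1) = Mul(15, 1) = 15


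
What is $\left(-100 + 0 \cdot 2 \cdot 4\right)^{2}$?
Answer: $10000$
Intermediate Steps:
$\left(-100 + 0 \cdot 2 \cdot 4\right)^{2} = \left(-100 + 0 \cdot 4\right)^{2} = \left(-100 + 0\right)^{2} = \left(-100\right)^{2} = 10000$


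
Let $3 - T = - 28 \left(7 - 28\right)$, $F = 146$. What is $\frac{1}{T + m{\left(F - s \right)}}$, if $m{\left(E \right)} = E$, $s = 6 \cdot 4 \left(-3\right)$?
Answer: $- \frac{1}{367} \approx -0.0027248$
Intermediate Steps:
$s = -72$ ($s = 24 \left(-3\right) = -72$)
$T = -585$ ($T = 3 - - 28 \left(7 - 28\right) = 3 - \left(-28\right) \left(-21\right) = 3 - 588 = -585$)
$\frac{1}{T + m{\left(F - s \right)}} = \frac{1}{-585 + \left(146 - -72\right)} = \frac{1}{-585 + \left(146 + 72\right)} = \frac{1}{-585 + 218} = \frac{1}{-367} = - \frac{1}{367}$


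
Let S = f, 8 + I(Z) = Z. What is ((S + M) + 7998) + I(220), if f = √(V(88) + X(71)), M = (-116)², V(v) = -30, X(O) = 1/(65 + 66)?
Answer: 21666 + I*√514699/131 ≈ 21666.0 + 5.4765*I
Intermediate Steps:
X(O) = 1/131
M = 13456
f = I*√514699/131 (f = √(-30 + 1/131) = √(-3929/131) = I*√514699/131 ≈ 5.4765*I)
I(Z) = -8 + Z
S = I*√514699/131 ≈ 5.4765*I
((S + M) + 7998) + I(220) = ((I*√514699/131 + 13456) + 7998) + (-8 + 220) = ((13456 + I*√514699/131) + 7998) + 212 = (21454 + I*√514699/131) + 212 = 21666 + I*√514699/131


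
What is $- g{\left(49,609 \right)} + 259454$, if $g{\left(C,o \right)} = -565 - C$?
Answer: $260068$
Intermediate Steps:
$- g{\left(49,609 \right)} + 259454 = - (-565 - 49) + 259454 = \left(-1\right) \left(-614\right) + 259454 = 614 + 259454 = 260068$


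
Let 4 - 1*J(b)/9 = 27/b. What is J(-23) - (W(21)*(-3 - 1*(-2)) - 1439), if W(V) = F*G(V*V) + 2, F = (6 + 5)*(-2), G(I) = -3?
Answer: 35732/23 ≈ 1553.6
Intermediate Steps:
J(b) = 36 - 243/b
F = -22 (F = 11*(-2) = -22)
W(V) = 68 (W(V) = -22*(-3) + 2 = 66 + 2 = 68)
J(-23) - (W(21)*(-3 - 1*(-2)) - 1439) = (36 - 243/(-23)) - (68*(-3 - 1*(-2)) - 1439) = (36 - 243*(-1/23)) - (68*(-3 + 2) - 1439) = (36 + 243/23) - (68*(-1) - 1439) = 1071/23 - (-68 - 1439) = 1071/23 - 1*(-1507) = 1071/23 + 1507 = 35732/23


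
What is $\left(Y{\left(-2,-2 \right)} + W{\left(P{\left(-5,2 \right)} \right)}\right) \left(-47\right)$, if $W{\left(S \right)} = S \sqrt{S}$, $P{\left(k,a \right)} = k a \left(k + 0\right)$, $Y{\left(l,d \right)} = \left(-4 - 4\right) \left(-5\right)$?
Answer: $-1880 - 11750 \sqrt{2} \approx -18497.0$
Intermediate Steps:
$Y{\left(l,d \right)} = 40$ ($Y{\left(l,d \right)} = \left(-8\right) \left(-5\right) = 40$)
$P{\left(k,a \right)} = a k^{2}$ ($P{\left(k,a \right)} = a k k = a k^{2}$)
$W{\left(S \right)} = S^{\frac{3}{2}}$
$\left(Y{\left(-2,-2 \right)} + W{\left(P{\left(-5,2 \right)} \right)}\right) \left(-47\right) = \left(40 + \left(2 \left(-5\right)^{2}\right)^{\frac{3}{2}}\right) \left(-47\right) = \left(40 + \left(2 \cdot 25\right)^{\frac{3}{2}}\right) \left(-47\right) = \left(40 + 50^{\frac{3}{2}}\right) \left(-47\right) = \left(40 + 250 \sqrt{2}\right) \left(-47\right) = -1880 - 11750 \sqrt{2}$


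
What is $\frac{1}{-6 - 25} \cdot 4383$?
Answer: $- \frac{4383}{31} \approx -141.39$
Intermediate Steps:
$\frac{1}{-6 - 25} \cdot 4383 = \frac{1}{-31} \cdot 4383 = \left(- \frac{1}{31}\right) 4383 = - \frac{4383}{31}$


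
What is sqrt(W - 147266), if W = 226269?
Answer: sqrt(79003) ≈ 281.07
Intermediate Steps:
sqrt(W - 147266) = sqrt(226269 - 147266) = sqrt(79003)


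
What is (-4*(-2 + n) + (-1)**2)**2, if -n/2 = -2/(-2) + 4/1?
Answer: 2401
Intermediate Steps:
n = -10 (n = -2*(-2/(-2) + 4/1) = -2*(-2*(-1/2) + 4*1) = -2*(1 + 4) = -2*5 = -10)
(-4*(-2 + n) + (-1)**2)**2 = (-4*(-2 - 10) + (-1)**2)**2 = (-4*(-12) + 1)**2 = (48 + 1)**2 = 49**2 = 2401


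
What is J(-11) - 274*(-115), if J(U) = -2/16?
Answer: 252079/8 ≈ 31510.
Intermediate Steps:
J(U) = -⅛ (J(U) = -2*1/16 = -⅛)
J(-11) - 274*(-115) = -⅛ - 274*(-115) = -⅛ + 31510 = 252079/8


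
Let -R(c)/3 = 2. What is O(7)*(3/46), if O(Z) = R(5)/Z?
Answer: -9/161 ≈ -0.055901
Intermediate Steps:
R(c) = -6 (R(c) = -3*2 = -6)
O(Z) = -6/Z
O(7)*(3/46) = (-6/7)*(3/46) = (-6*⅐)*(3*(1/46)) = -6/7*3/46 = -9/161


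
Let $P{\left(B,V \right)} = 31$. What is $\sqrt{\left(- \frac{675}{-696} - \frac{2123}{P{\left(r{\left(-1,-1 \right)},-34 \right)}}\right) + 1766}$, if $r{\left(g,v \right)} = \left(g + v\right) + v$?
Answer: $\frac{3 \sqrt{2440387642}}{3596} \approx 41.213$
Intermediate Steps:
$r{\left(g,v \right)} = g + 2 v$
$\sqrt{\left(- \frac{675}{-696} - \frac{2123}{P{\left(r{\left(-1,-1 \right)},-34 \right)}}\right) + 1766} = \sqrt{\left(- \frac{675}{-696} - \frac{2123}{31}\right) + 1766} = \sqrt{\left(\left(-675\right) \left(- \frac{1}{696}\right) - \frac{2123}{31}\right) + 1766} = \sqrt{\left(\frac{225}{232} - \frac{2123}{31}\right) + 1766} = \sqrt{- \frac{485561}{7192} + 1766} = \sqrt{\frac{12215511}{7192}} = \frac{3 \sqrt{2440387642}}{3596}$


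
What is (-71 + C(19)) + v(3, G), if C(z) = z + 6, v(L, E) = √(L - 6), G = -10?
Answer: -46 + I*√3 ≈ -46.0 + 1.732*I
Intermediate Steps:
v(L, E) = √(-6 + L)
C(z) = 6 + z
(-71 + C(19)) + v(3, G) = (-71 + (6 + 19)) + √(-6 + 3) = (-71 + 25) + √(-3) = -46 + I*√3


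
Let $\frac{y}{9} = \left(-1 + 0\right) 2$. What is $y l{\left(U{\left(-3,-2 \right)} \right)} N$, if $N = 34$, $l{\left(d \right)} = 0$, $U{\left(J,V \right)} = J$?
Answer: $0$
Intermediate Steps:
$y = -18$ ($y = 9 \left(-1 + 0\right) 2 = 9 \left(\left(-1\right) 2\right) = 9 \left(-2\right) = -18$)
$y l{\left(U{\left(-3,-2 \right)} \right)} N = \left(-18\right) 0 \cdot 34 = 0 \cdot 34 = 0$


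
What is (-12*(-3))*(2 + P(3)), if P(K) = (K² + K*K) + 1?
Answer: 756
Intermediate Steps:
P(K) = 1 + 2*K² (P(K) = (K² + K²) + 1 = 2*K² + 1 = 1 + 2*K²)
(-12*(-3))*(2 + P(3)) = (-12*(-3))*(2 + (1 + 2*3²)) = 36*(2 + (1 + 2*9)) = 36*(2 + (1 + 18)) = 36*(2 + 19) = 36*21 = 756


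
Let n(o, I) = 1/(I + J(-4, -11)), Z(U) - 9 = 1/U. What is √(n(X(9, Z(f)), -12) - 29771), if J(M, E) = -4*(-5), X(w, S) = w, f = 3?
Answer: 3*I*√52926/4 ≈ 172.54*I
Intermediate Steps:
Z(U) = 9 + 1/U
J(M, E) = 20
n(o, I) = 1/(20 + I) (n(o, I) = 1/(I + 20) = 1/(20 + I))
√(n(X(9, Z(f)), -12) - 29771) = √(1/(20 - 12) - 29771) = √(1/8 - 29771) = √(⅛ - 29771) = √(-238167/8) = 3*I*√52926/4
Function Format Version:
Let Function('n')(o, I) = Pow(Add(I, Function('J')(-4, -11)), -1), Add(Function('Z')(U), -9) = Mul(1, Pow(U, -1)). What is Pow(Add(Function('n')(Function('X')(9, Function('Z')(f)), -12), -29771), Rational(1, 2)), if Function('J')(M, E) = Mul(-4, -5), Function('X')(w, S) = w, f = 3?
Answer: Mul(Rational(3, 4), I, Pow(52926, Rational(1, 2))) ≈ Mul(172.54, I)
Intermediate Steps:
Function('Z')(U) = Add(9, Pow(U, -1)) (Function('Z')(U) = Add(9, Mul(1, Pow(U, -1))) = Add(9, Pow(U, -1)))
Function('J')(M, E) = 20
Function('n')(o, I) = Pow(Add(20, I), -1) (Function('n')(o, I) = Pow(Add(I, 20), -1) = Pow(Add(20, I), -1))
Pow(Add(Function('n')(Function('X')(9, Function('Z')(f)), -12), -29771), Rational(1, 2)) = Pow(Add(Pow(Add(20, -12), -1), -29771), Rational(1, 2)) = Pow(Add(Pow(8, -1), -29771), Rational(1, 2)) = Pow(Add(Rational(1, 8), -29771), Rational(1, 2)) = Pow(Rational(-238167, 8), Rational(1, 2)) = Mul(Rational(3, 4), I, Pow(52926, Rational(1, 2)))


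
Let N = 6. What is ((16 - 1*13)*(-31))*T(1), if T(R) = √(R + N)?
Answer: -93*√7 ≈ -246.05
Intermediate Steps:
T(R) = √(6 + R) (T(R) = √(R + 6) = √(6 + R))
((16 - 1*13)*(-31))*T(1) = ((16 - 1*13)*(-31))*√(6 + 1) = ((16 - 13)*(-31))*√7 = (3*(-31))*√7 = -93*√7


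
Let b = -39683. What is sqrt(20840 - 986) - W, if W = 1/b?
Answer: 1/39683 + 3*sqrt(2206) ≈ 140.90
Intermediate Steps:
W = -1/39683 (W = 1/(-39683) = -1/39683 ≈ -2.5200e-5)
sqrt(20840 - 986) - W = sqrt(20840 - 986) - 1*(-1/39683) = sqrt(19854) + 1/39683 = 3*sqrt(2206) + 1/39683 = 1/39683 + 3*sqrt(2206)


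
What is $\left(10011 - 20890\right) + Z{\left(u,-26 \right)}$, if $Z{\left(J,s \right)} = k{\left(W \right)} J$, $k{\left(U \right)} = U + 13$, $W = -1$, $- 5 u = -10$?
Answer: $-10855$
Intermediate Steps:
$u = 2$ ($u = \left(- \frac{1}{5}\right) \left(-10\right) = 2$)
$k{\left(U \right)} = 13 + U$
$Z{\left(J,s \right)} = 12 J$ ($Z{\left(J,s \right)} = \left(13 - 1\right) J = 12 J$)
$\left(10011 - 20890\right) + Z{\left(u,-26 \right)} = \left(10011 - 20890\right) + 12 \cdot 2 = -10879 + 24 = -10855$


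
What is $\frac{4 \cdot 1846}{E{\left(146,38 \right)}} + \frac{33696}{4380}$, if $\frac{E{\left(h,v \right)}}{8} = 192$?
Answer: $\frac{876031}{70080} \approx 12.5$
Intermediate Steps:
$E{\left(h,v \right)} = 1536$ ($E{\left(h,v \right)} = 8 \cdot 192 = 1536$)
$\frac{4 \cdot 1846}{E{\left(146,38 \right)}} + \frac{33696}{4380} = \frac{4 \cdot 1846}{1536} + \frac{33696}{4380} = 7384 \cdot \frac{1}{1536} + 33696 \cdot \frac{1}{4380} = \frac{923}{192} + \frac{2808}{365} = \frac{876031}{70080}$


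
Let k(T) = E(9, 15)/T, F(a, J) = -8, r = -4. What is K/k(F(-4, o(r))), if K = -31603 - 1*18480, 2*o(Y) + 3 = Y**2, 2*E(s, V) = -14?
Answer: -400664/7 ≈ -57238.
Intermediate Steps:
E(s, V) = -7 (E(s, V) = (1/2)*(-14) = -7)
o(Y) = -3/2 + Y**2/2
k(T) = -7/T
K = -50083 (K = -31603 - 18480 = -50083)
K/k(F(-4, o(r))) = -50083/((-7/(-8))) = -50083/((-7*(-1/8))) = -50083/7/8 = -50083*8/7 = -400664/7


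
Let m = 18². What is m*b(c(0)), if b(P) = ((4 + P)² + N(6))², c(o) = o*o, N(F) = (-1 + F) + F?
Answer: 236196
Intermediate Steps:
N(F) = -1 + 2*F
c(o) = o²
b(P) = (11 + (4 + P)²)² (b(P) = ((4 + P)² + (-1 + 2*6))² = ((4 + P)² + (-1 + 12))² = ((4 + P)² + 11)² = (11 + (4 + P)²)²)
m = 324
m*b(c(0)) = 324*(11 + (4 + 0²)²)² = 324*(11 + (4 + 0)²)² = 324*(11 + 4²)² = 324*(11 + 16)² = 324*27² = 324*729 = 236196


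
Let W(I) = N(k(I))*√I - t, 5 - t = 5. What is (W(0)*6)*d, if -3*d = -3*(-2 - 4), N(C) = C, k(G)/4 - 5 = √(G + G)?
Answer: 0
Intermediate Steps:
t = 0 (t = 5 - 1*5 = 5 - 5 = 0)
k(G) = 20 + 4*√2*√G (k(G) = 20 + 4*√(G + G) = 20 + 4*√(2*G) = 20 + 4*(√2*√G) = 20 + 4*√2*√G)
W(I) = √I*(20 + 4*√2*√I) (W(I) = (20 + 4*√2*√I)*√I - 1*0 = √I*(20 + 4*√2*√I) + 0 = √I*(20 + 4*√2*√I))
d = -6 (d = -(-1)*(-2 - 4) = -(-1)*(-6) = -⅓*18 = -6)
(W(0)*6)*d = ((20*√0 + 4*0*√2)*6)*(-6) = ((20*0 + 0)*6)*(-6) = ((0 + 0)*6)*(-6) = (0*6)*(-6) = 0*(-6) = 0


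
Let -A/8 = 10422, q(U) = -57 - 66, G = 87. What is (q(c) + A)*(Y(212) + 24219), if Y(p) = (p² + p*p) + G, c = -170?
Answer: -9535084806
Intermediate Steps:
q(U) = -123
A = -83376 (A = -8*10422 = -83376)
Y(p) = 87 + 2*p² (Y(p) = (p² + p*p) + 87 = (p² + p²) + 87 = 2*p² + 87 = 87 + 2*p²)
(q(c) + A)*(Y(212) + 24219) = (-123 - 83376)*((87 + 2*212²) + 24219) = -83499*((87 + 2*44944) + 24219) = -83499*((87 + 89888) + 24219) = -83499*(89975 + 24219) = -83499*114194 = -9535084806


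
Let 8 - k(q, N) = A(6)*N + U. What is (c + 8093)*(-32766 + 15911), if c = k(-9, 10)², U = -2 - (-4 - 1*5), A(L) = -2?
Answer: -143840570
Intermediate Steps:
U = 7 (U = -2 - (-4 - 5) = -2 - 1*(-9) = -2 + 9 = 7)
k(q, N) = 1 + 2*N (k(q, N) = 8 - (-2*N + 7) = 8 - (7 - 2*N) = 8 + (-7 + 2*N) = 1 + 2*N)
c = 441 (c = (1 + 2*10)² = (1 + 20)² = 21² = 441)
(c + 8093)*(-32766 + 15911) = (441 + 8093)*(-32766 + 15911) = 8534*(-16855) = -143840570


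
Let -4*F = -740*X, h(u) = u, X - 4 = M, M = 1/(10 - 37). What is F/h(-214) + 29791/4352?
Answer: 401797/117504 ≈ 3.4194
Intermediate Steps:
M = -1/27 (M = 1/(-27) = -1/27 ≈ -0.037037)
X = 107/27 (X = 4 - 1/27 = 107/27 ≈ 3.9630)
F = 19795/27 (F = -(-185)*107/27 = -¼*(-79180/27) = 19795/27 ≈ 733.15)
F/h(-214) + 29791/4352 = (19795/27)/(-214) + 29791/4352 = (19795/27)*(-1/214) + 29791*(1/4352) = -185/54 + 29791/4352 = 401797/117504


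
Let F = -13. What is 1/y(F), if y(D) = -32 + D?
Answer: -1/45 ≈ -0.022222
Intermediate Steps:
1/y(F) = 1/(-32 - 13) = 1/(-45) = -1/45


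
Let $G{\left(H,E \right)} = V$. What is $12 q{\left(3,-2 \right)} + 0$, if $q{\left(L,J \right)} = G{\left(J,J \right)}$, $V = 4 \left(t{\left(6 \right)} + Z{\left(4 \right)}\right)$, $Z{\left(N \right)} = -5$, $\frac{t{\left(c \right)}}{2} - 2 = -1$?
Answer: $-144$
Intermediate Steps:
$t{\left(c \right)} = 2$ ($t{\left(c \right)} = 4 + 2 \left(-1\right) = 4 - 2 = 2$)
$V = -12$ ($V = 4 \left(2 - 5\right) = 4 \left(-3\right) = -12$)
$G{\left(H,E \right)} = -12$
$q{\left(L,J \right)} = -12$
$12 q{\left(3,-2 \right)} + 0 = 12 \left(-12\right) + 0 = -144 + 0 = -144$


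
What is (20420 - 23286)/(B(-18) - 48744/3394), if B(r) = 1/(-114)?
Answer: 554450628/2780105 ≈ 199.44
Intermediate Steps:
B(r) = -1/114
(20420 - 23286)/(B(-18) - 48744/3394) = (20420 - 23286)/(-1/114 - 48744/3394) = -2866/(-1/114 - 48744*1/3394) = -2866/(-1/114 - 24372/1697) = -2866/(-2780105/193458) = -2866*(-193458/2780105) = 554450628/2780105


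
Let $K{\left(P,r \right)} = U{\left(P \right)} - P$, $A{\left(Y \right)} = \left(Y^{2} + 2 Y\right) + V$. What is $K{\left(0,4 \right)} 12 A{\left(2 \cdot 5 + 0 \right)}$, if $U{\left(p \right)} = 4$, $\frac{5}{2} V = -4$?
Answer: $\frac{28416}{5} \approx 5683.2$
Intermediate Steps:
$V = - \frac{8}{5}$ ($V = \frac{2}{5} \left(-4\right) = - \frac{8}{5} \approx -1.6$)
$A{\left(Y \right)} = - \frac{8}{5} + Y^{2} + 2 Y$ ($A{\left(Y \right)} = \left(Y^{2} + 2 Y\right) - \frac{8}{5} = - \frac{8}{5} + Y^{2} + 2 Y$)
$K{\left(P,r \right)} = 4 - P$
$K{\left(0,4 \right)} 12 A{\left(2 \cdot 5 + 0 \right)} = \left(4 - 0\right) 12 \left(- \frac{8}{5} + \left(2 \cdot 5 + 0\right)^{2} + 2 \left(2 \cdot 5 + 0\right)\right) = \left(4 + 0\right) 12 \left(- \frac{8}{5} + \left(10 + 0\right)^{2} + 2 \left(10 + 0\right)\right) = 4 \cdot 12 \left(- \frac{8}{5} + 10^{2} + 2 \cdot 10\right) = 48 \left(- \frac{8}{5} + 100 + 20\right) = 48 \cdot \frac{592}{5} = \frac{28416}{5}$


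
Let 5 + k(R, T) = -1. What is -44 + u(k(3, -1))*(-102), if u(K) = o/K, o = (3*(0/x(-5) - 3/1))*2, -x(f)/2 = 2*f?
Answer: -350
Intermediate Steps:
x(f) = -4*f
k(R, T) = -6 (k(R, T) = -5 - 1 = -6)
o = -18 (o = (3*(0/((-4*(-5))) - 3/1))*2 = (3*(0/20 - 3*1))*2 = (3*(0*(1/20) - 3))*2 = (3*(0 - 3))*2 = (3*(-3))*2 = -9*2 = -18)
u(K) = -18/K
-44 + u(k(3, -1))*(-102) = -44 - 18/(-6)*(-102) = -44 - 18*(-1/6)*(-102) = -44 + 3*(-102) = -44 - 306 = -350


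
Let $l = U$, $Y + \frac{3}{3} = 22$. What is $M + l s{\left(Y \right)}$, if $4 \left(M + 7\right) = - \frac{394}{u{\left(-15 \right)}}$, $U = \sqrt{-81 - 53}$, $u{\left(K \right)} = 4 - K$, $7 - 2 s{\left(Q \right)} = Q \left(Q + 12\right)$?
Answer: $- \frac{463}{38} - 343 i \sqrt{134} \approx -12.184 - 3970.5 i$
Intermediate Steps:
$Y = 21$ ($Y = -1 + 22 = 21$)
$s{\left(Q \right)} = \frac{7}{2} - \frac{Q \left(12 + Q\right)}{2}$ ($s{\left(Q \right)} = \frac{7}{2} - \frac{Q \left(Q + 12\right)}{2} = \frac{7}{2} - \frac{Q \left(12 + Q\right)}{2}$)
$U = i \sqrt{134}$ ($U = \sqrt{-134} = i \sqrt{134} \approx 11.576 i$)
$l = i \sqrt{134} \approx 11.576 i$
$M = - \frac{463}{38}$ ($M = -7 + \frac{\left(-394\right) \frac{1}{4 - -15}}{4} = -7 + \frac{\left(-394\right) \frac{1}{4 + 15}}{4} = -7 + \frac{\left(-394\right) \frac{1}{19}}{4} = -7 + \frac{1}{4} \left(- \frac{394}{19}\right) = -7 - \frac{197}{38} = - \frac{463}{38} \approx -12.184$)
$M + l s{\left(Y \right)} = - \frac{463}{38} + i \sqrt{134} \left(\frac{7}{2} - 126 - \frac{21^{2}}{2}\right) = - \frac{463}{38} + i \sqrt{134} \left(\frac{7}{2} - 126 - \frac{441}{2}\right) = - \frac{463}{38} + i \sqrt{134} \left(-343\right) = - \frac{463}{38} - 343 i \sqrt{134}$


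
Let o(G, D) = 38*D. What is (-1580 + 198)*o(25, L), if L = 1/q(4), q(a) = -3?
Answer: 52516/3 ≈ 17505.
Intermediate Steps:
L = -⅓ (L = 1/(-3) = -⅓ ≈ -0.33333)
(-1580 + 198)*o(25, L) = (-1580 + 198)*(38*(-⅓)) = -1382*(-38/3) = 52516/3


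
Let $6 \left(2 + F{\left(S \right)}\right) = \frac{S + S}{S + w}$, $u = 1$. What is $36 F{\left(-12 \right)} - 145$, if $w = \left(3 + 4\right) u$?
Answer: $- \frac{941}{5} \approx -188.2$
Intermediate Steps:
$w = 7$ ($w = \left(3 + 4\right) 1 = 7 \cdot 1 = 7$)
$F{\left(S \right)} = -2 + \frac{S}{3 \left(7 + S\right)}$ ($F{\left(S \right)} = -2 + \frac{\left(S + S\right) \frac{1}{S + 7}}{6} = -2 + \frac{2 S \frac{1}{7 + S}}{6} = -2 + \frac{S}{3 \left(7 + S\right)}$)
$36 F{\left(-12 \right)} - 145 = 36 \frac{-42 - -60}{3 \left(7 - 12\right)} - 145 = 36 \frac{-42 + 60}{3 \left(-5\right)} - 145 = 36 \cdot \frac{1}{3} \left(- \frac{1}{5}\right) 18 - 145 = 36 \left(- \frac{6}{5}\right) - 145 = - \frac{216}{5} - 145 = - \frac{941}{5}$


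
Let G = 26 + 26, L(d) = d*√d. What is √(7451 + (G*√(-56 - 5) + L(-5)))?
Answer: √(7451 - 5*I*√5 + 52*I*√61) ≈ 86.349 + 2.2869*I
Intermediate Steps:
L(d) = d^(3/2)
G = 52
√(7451 + (G*√(-56 - 5) + L(-5))) = √(7451 + (52*√(-56 - 5) + (-5)^(3/2))) = √(7451 + (52*√(-61) - 5*I*√5)) = √(7451 + (52*(I*√61) - 5*I*√5)) = √(7451 + (52*I*√61 - 5*I*√5)) = √(7451 + (-5*I*√5 + 52*I*√61)) = √(7451 - 5*I*√5 + 52*I*√61)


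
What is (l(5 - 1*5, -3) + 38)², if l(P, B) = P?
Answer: 1444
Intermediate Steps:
(l(5 - 1*5, -3) + 38)² = ((5 - 1*5) + 38)² = ((5 - 5) + 38)² = (0 + 38)² = 38² = 1444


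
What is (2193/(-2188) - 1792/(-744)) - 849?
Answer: -172471753/203484 ≈ -847.59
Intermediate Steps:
(2193/(-2188) - 1792/(-744)) - 849 = (2193*(-1/2188) - 1792*(-1/744)) - 849 = (-2193/2188 + 224/93) - 849 = 286163/203484 - 849 = -172471753/203484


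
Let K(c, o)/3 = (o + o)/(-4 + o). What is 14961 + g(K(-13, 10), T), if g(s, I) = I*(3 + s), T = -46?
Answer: 14363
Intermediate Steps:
K(c, o) = 6*o/(-4 + o) (K(c, o) = 3*((o + o)/(-4 + o)) = 3*((2*o)/(-4 + o)) = 3*(2*o/(-4 + o)) = 6*o/(-4 + o))
14961 + g(K(-13, 10), T) = 14961 - 46*(3 + 6*10/(-4 + 10)) = 14961 - 46*(3 + 6*10/6) = 14961 - 46*(3 + 6*10*(⅙)) = 14961 - 46*(3 + 10) = 14961 - 46*13 = 14961 - 598 = 14363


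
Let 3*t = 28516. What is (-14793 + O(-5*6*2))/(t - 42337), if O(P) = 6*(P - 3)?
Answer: 45513/98495 ≈ 0.46208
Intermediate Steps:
O(P) = -18 + 6*P (O(P) = 6*(-3 + P) = -18 + 6*P)
t = 28516/3 (t = (⅓)*28516 = 28516/3 ≈ 9505.3)
(-14793 + O(-5*6*2))/(t - 42337) = (-14793 + (-18 + 6*(-5*6*2)))/(28516/3 - 42337) = (-14793 + (-18 + 6*(-30*2)))/(-98495/3) = (-14793 + (-18 + 6*(-60)))*(-3/98495) = (-14793 + (-18 - 360))*(-3/98495) = (-14793 - 378)*(-3/98495) = -15171*(-3/98495) = 45513/98495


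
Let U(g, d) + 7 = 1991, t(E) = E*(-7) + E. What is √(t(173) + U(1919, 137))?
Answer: √946 ≈ 30.757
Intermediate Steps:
t(E) = -6*E (t(E) = -7*E + E = -6*E)
U(g, d) = 1984 (U(g, d) = -7 + 1991 = 1984)
√(t(173) + U(1919, 137)) = √(-6*173 + 1984) = √(-1038 + 1984) = √946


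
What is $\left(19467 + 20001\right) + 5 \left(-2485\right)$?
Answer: $27043$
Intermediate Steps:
$\left(19467 + 20001\right) + 5 \left(-2485\right) = 39468 - 12425 = 27043$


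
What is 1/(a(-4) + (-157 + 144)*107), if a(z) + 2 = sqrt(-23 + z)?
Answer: -1393/1940476 - 3*I*sqrt(3)/1940476 ≈ -0.00071787 - 2.6778e-6*I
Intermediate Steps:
a(z) = -2 + sqrt(-23 + z)
1/(a(-4) + (-157 + 144)*107) = 1/((-2 + sqrt(-23 - 4)) + (-157 + 144)*107) = 1/((-2 + sqrt(-27)) - 13*107) = 1/((-2 + 3*I*sqrt(3)) - 1391) = 1/(-1393 + 3*I*sqrt(3))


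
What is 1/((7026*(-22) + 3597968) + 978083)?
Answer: 1/4421479 ≈ 2.2617e-7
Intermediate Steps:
1/((7026*(-22) + 3597968) + 978083) = 1/((-154572 + 3597968) + 978083) = 1/(3443396 + 978083) = 1/4421479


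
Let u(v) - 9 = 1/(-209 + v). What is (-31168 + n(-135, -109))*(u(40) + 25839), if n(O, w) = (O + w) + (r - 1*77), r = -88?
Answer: -10610627419/13 ≈ -8.1620e+8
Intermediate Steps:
u(v) = 9 + 1/(-209 + v)
n(O, w) = -165 + O + w (n(O, w) = (O + w) + (-88 - 1*77) = (O + w) + (-88 - 77) = (O + w) - 165 = -165 + O + w)
(-31168 + n(-135, -109))*(u(40) + 25839) = (-31168 + (-165 - 135 - 109))*((-1880 + 9*40)/(-209 + 40) + 25839) = (-31168 - 409)*((-1880 + 360)/(-169) + 25839) = -31577*(-1/169*(-1520) + 25839) = -31577*(1520/169 + 25839) = -31577*4368311/169 = -10610627419/13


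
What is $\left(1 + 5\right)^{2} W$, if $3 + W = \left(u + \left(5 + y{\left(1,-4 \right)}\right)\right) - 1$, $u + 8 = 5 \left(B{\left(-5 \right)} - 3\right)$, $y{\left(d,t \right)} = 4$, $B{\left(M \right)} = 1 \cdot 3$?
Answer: $-108$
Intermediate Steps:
$B{\left(M \right)} = 3$
$u = -8$ ($u = -8 + 5 \left(3 - 3\right) = -8 + 5 \cdot 0 = -8 + 0 = -8$)
$W = -3$ ($W = -3 + \left(\left(-8 + \left(5 + 4\right)\right) - 1\right) = -3 + \left(\left(-8 + 9\right) - 1\right) = -3 + \left(1 - 1\right) = -3 + 0 = -3$)
$\left(1 + 5\right)^{2} W = \left(1 + 5\right)^{2} \left(-3\right) = 6^{2} \left(-3\right) = 36 \left(-3\right) = -108$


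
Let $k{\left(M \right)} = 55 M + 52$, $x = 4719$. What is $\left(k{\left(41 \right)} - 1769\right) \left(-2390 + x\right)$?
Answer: $1253002$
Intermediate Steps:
$k{\left(M \right)} = 52 + 55 M$
$\left(k{\left(41 \right)} - 1769\right) \left(-2390 + x\right) = \left(\left(52 + 55 \cdot 41\right) - 1769\right) \left(-2390 + 4719\right) = \left(\left(52 + 2255\right) - 1769\right) 2329 = \left(2307 - 1769\right) 2329 = 538 \cdot 2329 = 1253002$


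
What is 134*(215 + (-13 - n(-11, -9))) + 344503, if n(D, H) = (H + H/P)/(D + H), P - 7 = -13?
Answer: 1486083/4 ≈ 3.7152e+5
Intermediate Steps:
P = -6 (P = 7 - 13 = -6)
n(D, H) = 5*H/(6*(D + H)) (n(D, H) = (H + H/(-6))/(D + H) = (H + H*(-⅙))/(D + H) = (H - H/6)/(D + H) = (5*H/6)/(D + H) = 5*H/(6*(D + H)))
134*(215 + (-13 - n(-11, -9))) + 344503 = 134*(215 + (-13 - 5*(-9)/(6*(-11 - 9)))) + 344503 = 134*(215 + (-13 - 5*(-9)/(6*(-20)))) + 344503 = 134*(215 + (-13 - 5*(-9)*(-1)/(6*20))) + 344503 = 134*(215 + (-13 - 1*3/8)) + 344503 = 134*(215 + (-13 - 3/8)) + 344503 = 134*(215 - 107/8) + 344503 = 134*(1613/8) + 344503 = 108071/4 + 344503 = 1486083/4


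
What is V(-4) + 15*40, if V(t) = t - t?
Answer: 600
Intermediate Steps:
V(t) = 0
V(-4) + 15*40 = 0 + 15*40 = 0 + 600 = 600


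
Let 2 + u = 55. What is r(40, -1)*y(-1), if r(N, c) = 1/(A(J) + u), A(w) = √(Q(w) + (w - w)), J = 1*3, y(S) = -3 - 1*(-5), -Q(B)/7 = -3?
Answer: 53/1394 - √21/1394 ≈ 0.034733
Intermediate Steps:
Q(B) = 21 (Q(B) = -7*(-3) = 21)
u = 53 (u = -2 + 55 = 53)
y(S) = 2 (y(S) = -3 + 5 = 2)
J = 3
A(w) = √21 (A(w) = √(21 + (w - w)) = √(21 + 0) = √21)
r(N, c) = 1/(53 + √21) (r(N, c) = 1/(√21 + 53) = 1/(53 + √21))
r(40, -1)*y(-1) = (53/2788 - √21/2788)*2 = 53/1394 - √21/1394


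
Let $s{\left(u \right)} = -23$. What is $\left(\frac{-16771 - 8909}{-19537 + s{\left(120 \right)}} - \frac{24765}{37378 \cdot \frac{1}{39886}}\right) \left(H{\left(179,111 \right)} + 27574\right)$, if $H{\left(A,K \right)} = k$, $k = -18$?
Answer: $- \frac{201659339556644}{276937} \approx -7.2818 \cdot 10^{8}$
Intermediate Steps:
$H{\left(A,K \right)} = -18$
$\left(\frac{-16771 - 8909}{-19537 + s{\left(120 \right)}} - \frac{24765}{37378 \cdot \frac{1}{39886}}\right) \left(H{\left(179,111 \right)} + 27574\right) = \left(\frac{-16771 - 8909}{-19537 - 23} - \frac{24765}{37378 \cdot \frac{1}{39886}}\right) \left(-18 + 27574\right) = \left(- \frac{25680}{-19560} - \frac{24765}{37378 \cdot \frac{1}{39886}}\right) 27556 = \left(\left(-25680\right) \left(- \frac{1}{19560}\right) - \frac{24765}{\frac{1699}{1813}}\right) 27556 = \left(\frac{214}{163} - \frac{44898945}{1699}\right) 27556 = \left(- \frac{7318164449}{276937}\right) 27556 = - \frac{201659339556644}{276937}$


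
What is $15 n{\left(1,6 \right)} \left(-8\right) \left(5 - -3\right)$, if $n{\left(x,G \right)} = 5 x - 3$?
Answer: $-1920$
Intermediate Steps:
$n{\left(x,G \right)} = -3 + 5 x$
$15 n{\left(1,6 \right)} \left(-8\right) \left(5 - -3\right) = 15 \left(-3 + 5 \cdot 1\right) \left(-8\right) \left(5 - -3\right) = 15 \left(-3 + 5\right) \left(-8\right) \left(5 + 3\right) = 15 \cdot 2 \left(-8\right) 8 = 15 \left(\left(-16\right) 8\right) = 15 \left(-128\right) = -1920$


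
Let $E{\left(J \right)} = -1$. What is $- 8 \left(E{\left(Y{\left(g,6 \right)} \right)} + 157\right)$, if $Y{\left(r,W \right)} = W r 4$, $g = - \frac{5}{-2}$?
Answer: $-1248$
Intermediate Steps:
$g = \frac{5}{2}$ ($g = \left(-5\right) \left(- \frac{1}{2}\right) = \frac{5}{2} \approx 2.5$)
$Y{\left(r,W \right)} = 4 W r$
$- 8 \left(E{\left(Y{\left(g,6 \right)} \right)} + 157\right) = - 8 \left(-1 + 157\right) = \left(-8\right) 156 = -1248$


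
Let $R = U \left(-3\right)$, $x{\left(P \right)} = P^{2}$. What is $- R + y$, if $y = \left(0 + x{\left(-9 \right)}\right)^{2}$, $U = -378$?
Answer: $5427$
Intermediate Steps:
$R = 1134$ ($R = \left(-378\right) \left(-3\right) = 1134$)
$y = 6561$ ($y = \left(0 + \left(-9\right)^{2}\right)^{2} = \left(0 + 81\right)^{2} = 81^{2} = 6561$)
$- R + y = \left(-1\right) 1134 + 6561 = -1134 + 6561 = 5427$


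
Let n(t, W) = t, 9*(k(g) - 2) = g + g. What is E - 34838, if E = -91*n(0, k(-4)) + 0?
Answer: -34838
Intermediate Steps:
k(g) = 2 + 2*g/9 (k(g) = 2 + (g + g)/9 = 2 + (2*g)/9 = 2 + 2*g/9)
E = 0 (E = -91*0 + 0 = 0 + 0 = 0)
E - 34838 = 0 - 34838 = -34838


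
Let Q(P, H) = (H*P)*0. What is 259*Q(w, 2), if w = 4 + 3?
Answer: 0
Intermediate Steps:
w = 7
Q(P, H) = 0
259*Q(w, 2) = 259*0 = 0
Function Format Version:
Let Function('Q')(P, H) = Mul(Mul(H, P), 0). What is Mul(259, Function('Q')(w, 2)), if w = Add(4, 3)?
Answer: 0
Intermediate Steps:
w = 7
Function('Q')(P, H) = 0
Mul(259, Function('Q')(w, 2)) = Mul(259, 0) = 0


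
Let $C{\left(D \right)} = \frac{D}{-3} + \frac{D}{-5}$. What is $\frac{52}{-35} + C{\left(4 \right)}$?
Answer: $- \frac{76}{21} \approx -3.619$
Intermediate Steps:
$C{\left(D \right)} = - \frac{8 D}{15}$ ($C{\left(D \right)} = D \left(- \frac{1}{3}\right) + D \left(- \frac{1}{5}\right) = - \frac{D}{3} - \frac{D}{5} = - \frac{8 D}{15}$)
$\frac{52}{-35} + C{\left(4 \right)} = \frac{52}{-35} - \frac{32}{15} = 52 \left(- \frac{1}{35}\right) - \frac{32}{15} = - \frac{52}{35} - \frac{32}{15} = - \frac{76}{21}$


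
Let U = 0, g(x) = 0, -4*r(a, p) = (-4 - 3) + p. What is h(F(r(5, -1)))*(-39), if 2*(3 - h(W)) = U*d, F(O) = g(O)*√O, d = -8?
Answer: -117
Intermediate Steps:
r(a, p) = 7/4 - p/4 (r(a, p) = -((-4 - 3) + p)/4 = -(-7 + p)/4 = 7/4 - p/4)
F(O) = 0 (F(O) = 0*√O = 0)
h(W) = 3 (h(W) = 3 - 0*(-8) = 3 - ½*0 = 3 + 0 = 3)
h(F(r(5, -1)))*(-39) = 3*(-39) = -117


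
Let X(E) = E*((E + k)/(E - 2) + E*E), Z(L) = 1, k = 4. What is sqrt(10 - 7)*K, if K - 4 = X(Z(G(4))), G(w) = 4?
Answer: 0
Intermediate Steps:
X(E) = E*(E**2 + (4 + E)/(-2 + E)) (X(E) = E*((E + 4)/(E - 2) + E*E) = E*((4 + E)/(-2 + E) + E**2) = E*(E**2 + (4 + E)/(-2 + E)))
K = 0 (K = 4 + 1*(4 + 1 + 1**3 - 2*1**2)/(-2 + 1) = 4 + 1*(4 + 1 + 1 - 2*1)/(-1) = 4 + 1*(-1)*(4 + 1 + 1 - 2) = 4 + 1*(-1)*4 = 4 - 4 = 0)
sqrt(10 - 7)*K = sqrt(10 - 7)*0 = sqrt(3)*0 = 0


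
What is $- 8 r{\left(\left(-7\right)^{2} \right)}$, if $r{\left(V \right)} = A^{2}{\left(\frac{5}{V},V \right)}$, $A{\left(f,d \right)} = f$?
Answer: $- \frac{200}{2401} \approx -0.083299$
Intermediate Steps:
$r{\left(V \right)} = \frac{25}{V^{2}}$ ($r{\left(V \right)} = \left(\frac{5}{V}\right)^{2} = \frac{25}{V^{2}}$)
$- 8 r{\left(\left(-7\right)^{2} \right)} = - 8 \cdot \frac{25}{2401} = - 8 \cdot 25 \cdot \frac{1}{2401} = \left(-8\right) \frac{25}{2401} = - \frac{200}{2401}$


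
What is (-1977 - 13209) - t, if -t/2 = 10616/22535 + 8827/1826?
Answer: -312225372369/20574455 ≈ -15175.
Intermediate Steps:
t = -218301261/20574455 (t = -2*(10616/22535 + 8827/1826) = -2*218301261/41148910 = -218301261/20574455 ≈ -10.610)
(-1977 - 13209) - t = (-1977 - 13209) - 1*(-218301261/20574455) = -15186 + 218301261/20574455 = -312225372369/20574455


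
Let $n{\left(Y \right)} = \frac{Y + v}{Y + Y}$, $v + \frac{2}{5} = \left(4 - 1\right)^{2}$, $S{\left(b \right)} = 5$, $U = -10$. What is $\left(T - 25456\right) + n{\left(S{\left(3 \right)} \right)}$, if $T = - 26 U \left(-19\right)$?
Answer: $- \frac{759866}{25} \approx -30395.0$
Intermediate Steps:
$v = \frac{43}{5}$ ($v = - \frac{2}{5} + \left(4 - 1\right)^{2} = - \frac{2}{5} + 3^{2} = - \frac{2}{5} + 9 = \frac{43}{5} \approx 8.6$)
$T = -4940$ ($T = \left(-26\right) \left(-10\right) \left(-19\right) = 260 \left(-19\right) = -4940$)
$n{\left(Y \right)} = \frac{\frac{43}{5} + Y}{2 Y}$ ($n{\left(Y \right)} = \frac{Y + \frac{43}{5}}{Y + Y} = \frac{\frac{43}{5} + Y}{2 Y}$)
$\left(T - 25456\right) + n{\left(S{\left(3 \right)} \right)} = \left(-4940 - 25456\right) + \frac{43 + 5 \cdot 5}{10 \cdot 5} = -30396 + \frac{1}{10} \cdot \frac{1}{5} \left(43 + 25\right) = -30396 + \frac{1}{10} \cdot \frac{1}{5} \cdot 68 = -30396 + \frac{34}{25} = - \frac{759866}{25}$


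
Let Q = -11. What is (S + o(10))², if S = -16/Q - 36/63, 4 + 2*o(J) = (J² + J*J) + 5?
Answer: 243765769/23716 ≈ 10279.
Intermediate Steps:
o(J) = ½ + J² (o(J) = -2 + ((J² + J*J) + 5)/2 = -2 + ((J² + J²) + 5)/2 = -2 + (2*J² + 5)/2 = -2 + (5 + 2*J²)/2 = -2 + (5/2 + J²) = ½ + J²)
S = 68/77 (S = -16/(-11) - 36/63 = -16*(-1/11) - 36*1/63 = 16/11 - 4/7 = 68/77 ≈ 0.88312)
(S + o(10))² = (68/77 + (½ + 10²))² = (68/77 + (½ + 100))² = (68/77 + 201/2)² = (15613/154)² = 243765769/23716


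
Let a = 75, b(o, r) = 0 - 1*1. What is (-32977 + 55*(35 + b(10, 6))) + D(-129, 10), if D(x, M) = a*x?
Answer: -40782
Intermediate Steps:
b(o, r) = -1 (b(o, r) = 0 - 1 = -1)
D(x, M) = 75*x
(-32977 + 55*(35 + b(10, 6))) + D(-129, 10) = (-32977 + 55*(35 - 1)) + 75*(-129) = (-32977 + 55*34) - 9675 = (-32977 + 1870) - 9675 = -31107 - 9675 = -40782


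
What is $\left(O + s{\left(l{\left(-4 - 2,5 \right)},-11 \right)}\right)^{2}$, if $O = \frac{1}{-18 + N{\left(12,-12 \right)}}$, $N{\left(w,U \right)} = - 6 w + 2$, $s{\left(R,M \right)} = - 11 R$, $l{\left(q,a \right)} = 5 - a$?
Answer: $\frac{1}{7744} \approx 0.00012913$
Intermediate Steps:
$N{\left(w,U \right)} = 2 - 6 w$
$O = - \frac{1}{88}$ ($O = \frac{1}{-18 + \left(2 - 72\right)} = \frac{1}{-18 - 70} = \frac{1}{-88} = - \frac{1}{88} \approx -0.011364$)
$\left(O + s{\left(l{\left(-4 - 2,5 \right)},-11 \right)}\right)^{2} = \left(- \frac{1}{88} - 11 \left(5 - 5\right)\right)^{2} = \left(- \frac{1}{88} - 0\right)^{2} = \left(- \frac{1}{88} + 0\right)^{2} = \left(- \frac{1}{88}\right)^{2} = \frac{1}{7744}$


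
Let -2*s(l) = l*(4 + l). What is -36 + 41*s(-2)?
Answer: 46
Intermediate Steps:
s(l) = -l*(4 + l)/2
-36 + 41*s(-2) = -36 + 41*(-½*(-2)*(4 - 2)) = -36 + 41*(-½*(-2)*2) = -36 + 41*2 = -36 + 82 = 46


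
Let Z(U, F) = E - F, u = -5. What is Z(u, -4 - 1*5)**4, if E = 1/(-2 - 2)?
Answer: 1500625/256 ≈ 5861.8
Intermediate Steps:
E = -1/4 (E = 1/(-4) = -1/4 ≈ -0.25000)
Z(U, F) = -1/4 - F
Z(u, -4 - 1*5)**4 = (-1/4 - (-4 - 1*5))**4 = (-1/4 - (-4 - 5))**4 = (-1/4 - 1*(-9))**4 = (-1/4 + 9)**4 = (35/4)**4 = 1500625/256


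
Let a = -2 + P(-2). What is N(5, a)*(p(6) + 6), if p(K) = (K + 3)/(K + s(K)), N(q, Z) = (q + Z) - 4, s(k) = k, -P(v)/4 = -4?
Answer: 405/4 ≈ 101.25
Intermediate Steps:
P(v) = 16 (P(v) = -4*(-4) = 16)
a = 14 (a = -2 + 16 = 14)
N(q, Z) = -4 + Z + q (N(q, Z) = (Z + q) - 4 = -4 + Z + q)
p(K) = (3 + K)/(2*K) (p(K) = (K + 3)/(K + K) = (3 + K)/((2*K)) = (3 + K)*(1/(2*K)) = (3 + K)/(2*K))
N(5, a)*(p(6) + 6) = (-4 + 14 + 5)*((1/2)*(3 + 6)/6 + 6) = 15*((1/2)*(1/6)*9 + 6) = 15*(3/4 + 6) = 15*(27/4) = 405/4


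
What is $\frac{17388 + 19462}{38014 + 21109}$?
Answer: $\frac{36850}{59123} \approx 0.62328$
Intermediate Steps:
$\frac{17388 + 19462}{38014 + 21109} = \frac{36850}{59123}$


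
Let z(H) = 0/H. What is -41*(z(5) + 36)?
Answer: -1476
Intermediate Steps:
z(H) = 0
-41*(z(5) + 36) = -41*(0 + 36) = -41*36 = -1476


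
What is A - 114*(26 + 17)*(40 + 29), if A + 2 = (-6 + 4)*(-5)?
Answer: -338230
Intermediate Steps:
A = 8 (A = -2 + (-6 + 4)*(-5) = -2 - 2*(-5) = -2 + 10 = 8)
A - 114*(26 + 17)*(40 + 29) = 8 - 114*(26 + 17)*(40 + 29) = 8 - 4902*69 = 8 - 114*2967 = 8 - 338238 = -338230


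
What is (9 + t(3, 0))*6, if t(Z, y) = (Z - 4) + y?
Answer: 48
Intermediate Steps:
t(Z, y) = -4 + Z + y (t(Z, y) = (-4 + Z) + y = -4 + Z + y)
(9 + t(3, 0))*6 = (9 + (-4 + 3 + 0))*6 = (9 - 1)*6 = 8*6 = 48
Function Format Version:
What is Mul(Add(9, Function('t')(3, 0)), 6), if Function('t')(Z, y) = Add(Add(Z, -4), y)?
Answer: 48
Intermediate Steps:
Function('t')(Z, y) = Add(-4, Z, y) (Function('t')(Z, y) = Add(Add(-4, Z), y) = Add(-4, Z, y))
Mul(Add(9, Function('t')(3, 0)), 6) = Mul(Add(9, Add(-4, 3, 0)), 6) = Mul(Add(9, -1), 6) = Mul(8, 6) = 48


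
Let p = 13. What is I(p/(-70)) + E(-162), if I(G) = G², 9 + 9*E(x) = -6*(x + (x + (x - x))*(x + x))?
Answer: -170936331/4900 ≈ -34885.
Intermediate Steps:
E(x) = -1 - 4*x²/3 - 2*x/3 (E(x) = -1 + (-6*(x + (x + (x - x))*(x + x)))/9 = -1 + (-6*(x + (x + 0)*(2*x)))/9 = -1 + (-6*(x + x*(2*x)))/9 = -1 + (-6*(x + 2*x²))/9 = -1 + (-12*x² - 6*x)/9 = -1 + (-4*x²/3 - 2*x/3) = -1 - 4*x²/3 - 2*x/3)
I(p/(-70)) + E(-162) = (13/(-70))² + (-1 - 4/3*(-162)² - ⅔*(-162)) = (13*(-1/70))² + (-1 - 4/3*26244 + 108) = (-13/70)² + (-1 - 34992 + 108) = 169/4900 - 34885 = -170936331/4900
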